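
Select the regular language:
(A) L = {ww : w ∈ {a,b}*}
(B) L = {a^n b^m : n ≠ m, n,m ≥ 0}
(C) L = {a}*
(C) {a}*

(C) L = {a}* is regular.

This can be recognized by a finite automaton (DFA/NFA).
Regular expressions like {a}* define regular languages.

The other choices are not regular:
- {a^n b^m : n ≠ m, n,m ≥ 0}: After pumping a's, we can make n = m
- {ww : w ∈ {a,b}*}: After pumping, the two halves no longer match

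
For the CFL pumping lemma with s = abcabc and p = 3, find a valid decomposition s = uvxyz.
u='ab', v='c', x='a', y='b', z='c'

For s = abcabc with pumping length p = 3:

One valid decomposition:
- u = 'ab'
- v = 'c'
- x = 'a'
- y = 'b'
- z = 'c'

Verification:
- uvxyz = 'ab' + 'c' + 'a' + 'b' + 'c' = abcabc ✓
- |vxy| = |'cab'| = 3 ≤ 3 ✓
- |vy| = |'cb'| = 2 > 0 ✓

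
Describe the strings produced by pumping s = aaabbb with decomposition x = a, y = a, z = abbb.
{xy^i z : i ≥ 0} = {a^(2+i) b^3 : i ≥ 0} = {aabbb, aaabbb, aaaabbb, ...}

With x = a, y = a, z = abbb: Starting with aaabbb and pumping the second 'a', we get strings with 2+i a's followed by 3 b's for i = 0, 1, 2, ...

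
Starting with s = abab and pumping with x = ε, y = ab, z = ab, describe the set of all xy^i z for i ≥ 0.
{xy^i z : i ≥ 0} = {(ab)^(i+1) : i ≥ 0} = {ab, abab, ababab, ...}

With x = ε, y = ab, z = ab: Pumping 'ab' gives strings of alternating a's and b's.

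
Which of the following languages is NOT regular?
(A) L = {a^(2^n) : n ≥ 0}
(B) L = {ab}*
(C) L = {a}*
(A) {a^(2^n) : n ≥ 0}

(A) L = {a^(2^n) : n ≥ 0} is NOT regular.

The pumping lemma can be used to prove this:
After pumping, length is no longer a power of 2

The other languages are regular because they can be recognized by finite automata.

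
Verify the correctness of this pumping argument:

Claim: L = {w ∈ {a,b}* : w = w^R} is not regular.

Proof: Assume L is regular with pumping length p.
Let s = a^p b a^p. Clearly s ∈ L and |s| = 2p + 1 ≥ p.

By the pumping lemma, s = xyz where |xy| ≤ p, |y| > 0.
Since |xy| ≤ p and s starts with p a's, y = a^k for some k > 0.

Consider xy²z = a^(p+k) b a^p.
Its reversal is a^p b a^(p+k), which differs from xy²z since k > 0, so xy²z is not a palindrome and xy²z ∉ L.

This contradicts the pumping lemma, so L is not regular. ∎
The proof is correct.

This proof is valid because:
1. s = a^p b a^p is in L and is chosen in terms of p, so |s| ≥ p holds for every p
2. The decomposition analysis is correct: |xy| ≤ p forces y to lie inside the leading a's
3. The contradiction is valid: a^(p+k) b a^p has more a's before the b than after it, so it is not a palindrome
4. The conclusion follows logically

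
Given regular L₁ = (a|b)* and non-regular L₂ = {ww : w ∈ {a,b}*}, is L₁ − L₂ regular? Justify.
No — L₁ − L₂ is not regular.

L₁ − L₂ is the complement of {ww} within {a,b}*. If it were regular, its complement {ww} would be regular as well (regular languages are closed under complement) — contradiction. So L₁ − L₂ is not regular.

Note that the bare facts "L₁ regular, L₂ non-regular" do not settle the question by themselves: the closure of regular languages under ∪, ∩, complement and difference applies only when BOTH operands are regular. With a non-regular operand the result can come out regular or non-regular depending on the specific languages, so one has to work out L₁ − L₂ for this particular pair, as above.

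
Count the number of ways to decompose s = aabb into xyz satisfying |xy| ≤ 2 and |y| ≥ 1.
3

For s = 'aabb' with pumping length p = 2:

Constraints: |xy| ≤ 2, |y| > 0

Valid decompositions (|xy| ≤ p, |y| ≥ 1):
  • x='', y='a', z='abb'
  • x='a', y='a', z='bb'
  • x='', y='aa', z='bb'

Total count: 3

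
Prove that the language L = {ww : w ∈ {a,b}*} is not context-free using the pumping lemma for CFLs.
Assume for contradiction that L is context-free, and let p ≥ 1 be the pumping length given by the pumping lemma for CFLs.
Choose s = a^p b^p a^p b^p. Then s ∈ L (take w = a^p b^p) and |s| = 4p ≥ p.
By the CFL pumping lemma, s = uvxyz for some u, v, x, y, z with |vxy| ≤ p, |vy| ≥ 1, and uv^i xy^i z ∈ L for every i ≥ 0.

Write s as four blocks A₁ B₁ A₂ B₂ with A₁ = A₂ = a^p and B₁ = B₂ = b^p. Since |vxy| ≤ p, the window vxy lies inside at most two adjacent blocks. Take i = 0 and let t = uxz, so |t| = 4p − |vy| with 1 ≤ |vy| ≤ p. If |t| is odd, t ∉ L immediately, so assume |vy| is even (hence |vy| ≥ 2) and |t|/2 = 2p − |vy|/2, which satisfies p ≤ |t|/2 ≤ 2p − 1.

Case 1 (vxy inside A₁B₁): t = a^(p−j) b^(p−l) a^p b^p with j + l = |vy|. The second half of t has length < 2p, so it is a suffix of the trailing a^p b^p and ends in b; the first half is a^(p−j) b^(p−l) a^((j+l)/2), which ends in a because (j+l)/2 ≥ 1. The halves differ, so t ∉ L.

Case 2 (vxy inside B₁A₂, straddling the middle): t = a^p b^(p−j) a^(p−l) b^p with j + l = |vy|. If t = ww, then w is a prefix of t of length ≥ p, so w begins with a^p; and w is a suffix of t of length ≥ p, so w ends with b^p. That forces |w| ≥ 2p, contradicting |w| = |t|/2 ≤ 2p − 1. So t ∉ L.

Case 3 (vxy inside A₂B₂): t = a^p b^p a^(p−j) b^(p−l) with j + l = |vy|. The first half of t is a prefix of a^p b^p, so it begins with a; the second half is b^((j+l)/2) a^(p−j) b^(p−l), which begins with b. The halves differ, so t ∉ L.

In every case uv⁰xy⁰z = uxz ∉ L.

This contradicts the CFL pumping lemma, which requires uv^i xy^i z ∈ L for all i ≥ 0.
Hence L = {ww : w ∈ {a,b}*} is not context-free. ∎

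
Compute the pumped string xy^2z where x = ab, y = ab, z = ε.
ababab

Given x = 'ab', y = 'ab', z = '' and i = 2:

xy^2z = x + y·y·...·y (2 times) + z
       = 'ab' + 'ab'^2 + ''
       = 'ab' + 'abab' + ''
       = 'ababab'

The pumped string is 'ababab' with length 6.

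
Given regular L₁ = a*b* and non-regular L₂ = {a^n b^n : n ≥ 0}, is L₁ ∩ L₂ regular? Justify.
No — L₁ ∩ L₂ is not regular.

Every string a^n b^n already lies in a*b*, so L₁ ∩ L₂ = {a^n b^n : n ≥ 0} = L₂ itself, which is the standard non-regular language (pump s = a^p b^p).

Note that the bare facts "L₁ regular, L₂ non-regular" do not settle the question by themselves: the closure of regular languages under ∪, ∩, complement and difference applies only when BOTH operands are regular. With a non-regular operand the result can come out regular or non-regular depending on the specific languages, so one has to work out L₁ ∩ L₂ for this particular pair, as above.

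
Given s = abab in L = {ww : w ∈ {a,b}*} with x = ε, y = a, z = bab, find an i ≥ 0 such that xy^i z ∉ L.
i = 2

xy²z = ε · aa · bab = aabab; aabab has odd length 5, so it cannot be written as ww and is not in L.
(Other choices also work, e.g. i = 0, 3; only i = 1 is guaranteed to stay in L since xy¹z = s.)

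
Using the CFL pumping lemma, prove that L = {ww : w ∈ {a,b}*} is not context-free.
Assume for contradiction that L is context-free, and let p ≥ 1 be the pumping length given by the pumping lemma for CFLs.
Choose s = a^p b^p a^p b^p. Then s ∈ L (take w = a^p b^p) and |s| = 4p ≥ p.
By the CFL pumping lemma, s = uvxyz for some u, v, x, y, z with |vxy| ≤ p, |vy| ≥ 1, and uv^i xy^i z ∈ L for every i ≥ 0.

Write s as four blocks A₁ B₁ A₂ B₂ with A₁ = A₂ = a^p and B₁ = B₂ = b^p. Since |vxy| ≤ p, the window vxy lies inside at most two adjacent blocks. Take i = 0 and let t = uxz, so |t| = 4p − |vy| with 1 ≤ |vy| ≤ p. If |t| is odd, t ∉ L immediately, so assume |vy| is even (hence |vy| ≥ 2) and |t|/2 = 2p − |vy|/2, which satisfies p ≤ |t|/2 ≤ 2p − 1.

Case 1 (vxy inside A₁B₁): t = a^(p−j) b^(p−l) a^p b^p with j + l = |vy|. The second half of t has length < 2p, so it is a suffix of the trailing a^p b^p and ends in b; the first half is a^(p−j) b^(p−l) a^((j+l)/2), which ends in a because (j+l)/2 ≥ 1. The halves differ, so t ∉ L.

Case 2 (vxy inside B₁A₂, straddling the middle): t = a^p b^(p−j) a^(p−l) b^p with j + l = |vy|. If t = ww, then w is a prefix of t of length ≥ p, so w begins with a^p; and w is a suffix of t of length ≥ p, so w ends with b^p. That forces |w| ≥ 2p, contradicting |w| = |t|/2 ≤ 2p − 1. So t ∉ L.

Case 3 (vxy inside A₂B₂): t = a^p b^p a^(p−j) b^(p−l) with j + l = |vy|. The first half of t is a prefix of a^p b^p, so it begins with a; the second half is b^((j+l)/2) a^(p−j) b^(p−l), which begins with b. The halves differ, so t ∉ L.

In every case uv⁰xy⁰z = uxz ∉ L.

This contradicts the CFL pumping lemma, which requires uv^i xy^i z ∈ L for all i ≥ 0.
Hence L = {ww : w ∈ {a,b}*} is not context-free. ∎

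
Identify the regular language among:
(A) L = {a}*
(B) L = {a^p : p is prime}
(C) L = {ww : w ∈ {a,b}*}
(A) {a}*

(A) L = {a}* is regular.

This can be recognized by a finite automaton (DFA/NFA).
Regular expressions like {a}* define regular languages.

The other choices are not regular:
- {a^p : p is prime}: After pumping, the length becomes composite
- {ww : w ∈ {a,b}*}: After pumping, the two halves no longer match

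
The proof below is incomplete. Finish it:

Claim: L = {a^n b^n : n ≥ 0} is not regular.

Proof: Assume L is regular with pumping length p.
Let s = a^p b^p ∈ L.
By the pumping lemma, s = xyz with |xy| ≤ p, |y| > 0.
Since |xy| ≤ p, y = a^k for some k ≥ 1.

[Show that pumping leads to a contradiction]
Consider xy²z = a^(p+k) b^p.

Since k ≥ 1, we have p + k > p.
So xy²z has more a's than b's: (p+k) a's vs p b's.
This means xy²z ∉ L because a^n b^n requires equal counts.

This contradicts the pumping lemma which states xy²z ∈ L.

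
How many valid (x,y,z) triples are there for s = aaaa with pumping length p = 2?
3

For s = 'aaaa' with pumping length p = 2:

Constraints: |xy| ≤ 2, |y| > 0

Valid decompositions (|xy| ≤ p, |y| ≥ 1):
  • x='', y='a', z='aaa'
  • x='a', y='a', z='aa'
  • x='', y='aa', z='aa'

Total count: 3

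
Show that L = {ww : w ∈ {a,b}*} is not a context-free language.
Assume for contradiction that L is context-free, and let p ≥ 1 be the pumping length given by the pumping lemma for CFLs.
Choose s = a^p b^p a^p b^p. Then s ∈ L (take w = a^p b^p) and |s| = 4p ≥ p.
By the CFL pumping lemma, s = uvxyz for some u, v, x, y, z with |vxy| ≤ p, |vy| ≥ 1, and uv^i xy^i z ∈ L for every i ≥ 0.

Write s as four blocks A₁ B₁ A₂ B₂ with A₁ = A₂ = a^p and B₁ = B₂ = b^p. Since |vxy| ≤ p, the window vxy lies inside at most two adjacent blocks. Take i = 0 and let t = uxz, so |t| = 4p − |vy| with 1 ≤ |vy| ≤ p. If |t| is odd, t ∉ L immediately, so assume |vy| is even (hence |vy| ≥ 2) and |t|/2 = 2p − |vy|/2, which satisfies p ≤ |t|/2 ≤ 2p − 1.

Case 1 (vxy inside A₁B₁): t = a^(p−j) b^(p−l) a^p b^p with j + l = |vy|. The second half of t has length < 2p, so it is a suffix of the trailing a^p b^p and ends in b; the first half is a^(p−j) b^(p−l) a^((j+l)/2), which ends in a because (j+l)/2 ≥ 1. The halves differ, so t ∉ L.

Case 2 (vxy inside B₁A₂, straddling the middle): t = a^p b^(p−j) a^(p−l) b^p with j + l = |vy|. If t = ww, then w is a prefix of t of length ≥ p, so w begins with a^p; and w is a suffix of t of length ≥ p, so w ends with b^p. That forces |w| ≥ 2p, contradicting |w| = |t|/2 ≤ 2p − 1. So t ∉ L.

Case 3 (vxy inside A₂B₂): t = a^p b^p a^(p−j) b^(p−l) with j + l = |vy|. The first half of t is a prefix of a^p b^p, so it begins with a; the second half is b^((j+l)/2) a^(p−j) b^(p−l), which begins with b. The halves differ, so t ∉ L.

In every case uv⁰xy⁰z = uxz ∉ L.

This contradicts the CFL pumping lemma, which requires uv^i xy^i z ∈ L for all i ≥ 0.
Hence L = {ww : w ∈ {a,b}*} is not context-free. ∎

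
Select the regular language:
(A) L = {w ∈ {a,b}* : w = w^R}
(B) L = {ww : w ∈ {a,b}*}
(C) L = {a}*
(C) {a}*

(C) L = {a}* is regular.

This can be recognized by a finite automaton (DFA/NFA).
Regular expressions like {a}* define regular languages.

The other choices are not regular:
- {ww : w ∈ {a,b}*}: After pumping, the two halves no longer match
- {w ∈ {a,b}* : w = w^R}: After pumping, the string is no longer symmetric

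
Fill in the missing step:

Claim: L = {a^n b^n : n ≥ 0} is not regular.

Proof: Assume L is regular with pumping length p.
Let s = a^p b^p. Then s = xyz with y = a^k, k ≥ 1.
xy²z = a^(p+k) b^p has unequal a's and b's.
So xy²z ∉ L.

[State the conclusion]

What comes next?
This contradicts the pumping lemma for regular languages,
which guarantees xy^i z ∈ L for all i ≥ 0.

Since our assumption that L is regular leads to a contradiction,
we conclude that L = {a^n b^n : n ≥ 0} is NOT regular. ∎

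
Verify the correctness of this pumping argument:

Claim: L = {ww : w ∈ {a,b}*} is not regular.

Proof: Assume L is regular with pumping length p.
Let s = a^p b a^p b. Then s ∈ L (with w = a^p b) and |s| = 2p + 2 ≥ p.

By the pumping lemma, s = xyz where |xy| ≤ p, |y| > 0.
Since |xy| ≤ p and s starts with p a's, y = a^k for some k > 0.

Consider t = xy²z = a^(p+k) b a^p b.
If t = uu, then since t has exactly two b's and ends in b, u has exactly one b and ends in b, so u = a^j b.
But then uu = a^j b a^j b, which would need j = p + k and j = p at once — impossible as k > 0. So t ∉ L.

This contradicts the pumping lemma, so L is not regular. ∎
The proof is correct.

This proof is valid because:
1. s = a^p b a^p b is in L and is chosen in terms of p, so |s| ≥ p holds for every p
2. The decomposition analysis is correct: |xy| ≤ p forces y to lie inside the leading a's
3. The contradiction is valid: the argument shows a^(p+k) b a^p b cannot be split into two equal halves
4. The conclusion follows logically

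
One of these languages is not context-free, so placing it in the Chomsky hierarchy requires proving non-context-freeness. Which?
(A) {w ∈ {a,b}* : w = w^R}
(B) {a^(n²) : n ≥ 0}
(B) {a^(n²) : n ≥ 0}

(B) {a^(n²) : n ≥ 0} requires the CFL pumping lemma.

- {w ∈ {a,b}* : w = w^R} is context-free (but not regular)
  • Can be shown non-regular with the regular pumping lemma
  • After pumping, the string is no longer symmetric

- {a^(n²) : n ≥ 0} is NOT context-free
  • Requires the CFL pumping lemma to prove
  • Gaps between squares grow unboundedly

The CFL pumping lemma is "stronger" in that it can prove non-membership
in the larger class of context-free languages.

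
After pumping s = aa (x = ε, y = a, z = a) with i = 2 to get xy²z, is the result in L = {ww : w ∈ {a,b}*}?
No

xy²z = ε · aa · a = aaa.
aaa has odd length 3, so it cannot be written as ww and is not in L.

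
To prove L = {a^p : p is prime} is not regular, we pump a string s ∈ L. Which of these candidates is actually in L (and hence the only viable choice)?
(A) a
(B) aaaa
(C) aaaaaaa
(C) aaaaaaa

The pumping lemma is applied to a string s that lies in L, so first check membership of each option:
- (A) a has length 1, which is not prime, so it is not in L ✗
- (B) aaaa has length 4 = 2 × 2, which is not prime, so it is not in L ✗
- (C) aaaaaaa has length 7, which is prime, so it is in L ✓

Only (C) aaaaaaa is in L, so it is the only candidate that could play the role of s.
(In a complete proof one picks s in terms of the pumping length p so that |s| ≥ p is guaranteed; a fixed string like aaaaaaa illustrates the shape of such an s.)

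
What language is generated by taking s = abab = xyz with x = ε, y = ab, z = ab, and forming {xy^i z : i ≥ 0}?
{xy^i z : i ≥ 0} = {(ab)^(i+1) : i ≥ 0} = {ab, abab, ababab, ...}

With x = ε, y = ab, z = ab: Pumping 'ab' gives strings of alternating a's and b's.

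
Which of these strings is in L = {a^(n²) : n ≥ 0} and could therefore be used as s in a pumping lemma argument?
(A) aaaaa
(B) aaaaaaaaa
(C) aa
(B) aaaaaaaaa

The pumping lemma is applied to a string s that lies in L, so first check membership of each option:
- (A) aaaaa has length 5, strictly between 2² = 4 and 3² = 9, so it is not in L ✗
- (B) aaaaaaaaa has length 9 = 3², a perfect square, so it is in L ✓
- (C) aa has length 2, strictly between 1² = 1 and 2² = 4, so it is not in L ✗

Only (B) aaaaaaaaa is in L, so it is the only candidate that could play the role of s.
(In a complete proof one picks s in terms of the pumping length p so that |s| ≥ p is guaranteed; a fixed string like aaaaaaaaa illustrates the shape of such an s.)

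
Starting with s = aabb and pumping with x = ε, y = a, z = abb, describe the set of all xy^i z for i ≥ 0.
{xy^i z : i ≥ 0} = {a^(i+1) b^2 : i ≥ 0} = {abb, aabb, aaabb, ...}

With x = ε, y = a, z = abb: Starting with aabb and pumping the first 'a' (z = abb keeps the second 'a'), we get strings with i+1 a's followed by 2 b's for i = 0, 1, 2, ...; note bb is not produced because z always contributes one a.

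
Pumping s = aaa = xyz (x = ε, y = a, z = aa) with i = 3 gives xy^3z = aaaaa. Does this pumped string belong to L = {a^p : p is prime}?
Yes

xy³z = ε · aaa · aa = aaaaa.
aaaaa has length 5, which is prime, so it is in L.
(A single pumped string landing in L is not a contradiction by itself; a non-regularity proof needs some i for which xy^i z ∉ L, for every admissible decomposition.)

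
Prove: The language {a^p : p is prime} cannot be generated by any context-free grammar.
Assume for contradiction that L is context-free, and let p ≥ 1 be the pumping length given by the pumping lemma for CFLs.
Choose a prime q with q ≥ p and let s = a^q. Then s ∈ L and |s| = q ≥ p.
By the CFL pumping lemma, s = uvxyz for some u, v, x, y, z with |vxy| ≤ p, |vy| ≥ 1, and uv^i xy^i z ∈ L for every i ≥ 0.
All symbols are a's, so only lengths matter: let k = |vy|, with 1 ≤ k ≤ p. Then |uv^i xy^i z| = q + (i − 1)k.

Take i = q + 1: the length is q + qk = q(k + 1).
Both factors satisfy q ≥ 2 and k + 1 ≥ 2, so q(k + 1) is composite and uv^(q+1) xy^(q+1) z ∉ L.

This contradicts the CFL pumping lemma, which requires uv^i xy^i z ∈ L for all i ≥ 0.
Hence L = {a^p : p is prime} is not context-free. ∎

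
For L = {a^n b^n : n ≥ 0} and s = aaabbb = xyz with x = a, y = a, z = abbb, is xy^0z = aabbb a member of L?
No

xy⁰z = a · ε · abbb = aabbb.
aabbb has 2 a's and 3 b's; 2 ≠ 3, so it is not in L.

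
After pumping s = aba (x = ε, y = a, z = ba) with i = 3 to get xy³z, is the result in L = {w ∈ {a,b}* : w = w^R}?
No

xy³z = ε · aaa · ba = aaaba.
aaaba reversed is abaaa ≠ aaaba, so it is not a palindrome and is not in L.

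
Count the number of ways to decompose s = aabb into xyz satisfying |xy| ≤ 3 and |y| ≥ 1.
6

For s = 'aabb' with pumping length p = 3:

Constraints: |xy| ≤ 3, |y| > 0

Valid decompositions (|xy| ≤ p, |y| ≥ 1):
  • x='', y='a', z='abb'
  • x='a', y='a', z='bb'
  • x='', y='aa', z='bb'
  • x='aa', y='b', z='b'
  • x='a', y='ab', z='b'
  • x='', y='aab', z='b'

Total count: 6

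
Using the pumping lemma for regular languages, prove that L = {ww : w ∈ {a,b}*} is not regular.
Assume for contradiction that L is regular, and let p ≥ 1 be the pumping length given by the pumping lemma.
Choose s = a^p b a^p b. Then s ∈ L (take w = a^p b) and |s| = 2p + 2 ≥ p.
By the pumping lemma, s = xyz for some x, y, z with |xy| ≤ p, |y| ≥ 1, and xy^i z ∈ L for every i ≥ 0.
Since |xy| ≤ p and the first p symbols of s are all a's, y = a^k for some k with 1 ≤ k ≤ p.

Take i = 2: t = xy²z = a^(p + k) b a^p b.
Suppose t = uu for some string u. The string t contains exactly two b's and ends in b, so u contains exactly one b and ends in b; hence u = a^j b for some j, and uu = a^j b a^j b. Comparing with t = a^(p + k) b a^p b forces j = p + k (first block) and j = p (second block), which is impossible since k ≥ 1. So t ∉ L.

This contradicts the pumping lemma, which requires xy^i z ∈ L for all i ≥ 0.
Hence L = {ww : w ∈ {a,b}*} is not regular. ∎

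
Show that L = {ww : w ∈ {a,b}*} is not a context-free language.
Assume for contradiction that L is context-free, and let p ≥ 1 be the pumping length given by the pumping lemma for CFLs.
Choose s = a^p b^p a^p b^p. Then s ∈ L (take w = a^p b^p) and |s| = 4p ≥ p.
By the CFL pumping lemma, s = uvxyz for some u, v, x, y, z with |vxy| ≤ p, |vy| ≥ 1, and uv^i xy^i z ∈ L for every i ≥ 0.

Write s as four blocks A₁ B₁ A₂ B₂ with A₁ = A₂ = a^p and B₁ = B₂ = b^p. Since |vxy| ≤ p, the window vxy lies inside at most two adjacent blocks. Take i = 0 and let t = uxz, so |t| = 4p − |vy| with 1 ≤ |vy| ≤ p. If |t| is odd, t ∉ L immediately, so assume |vy| is even (hence |vy| ≥ 2) and |t|/2 = 2p − |vy|/2, which satisfies p ≤ |t|/2 ≤ 2p − 1.

Case 1 (vxy inside A₁B₁): t = a^(p−j) b^(p−l) a^p b^p with j + l = |vy|. The second half of t has length < 2p, so it is a suffix of the trailing a^p b^p and ends in b; the first half is a^(p−j) b^(p−l) a^((j+l)/2), which ends in a because (j+l)/2 ≥ 1. The halves differ, so t ∉ L.

Case 2 (vxy inside B₁A₂, straddling the middle): t = a^p b^(p−j) a^(p−l) b^p with j + l = |vy|. If t = ww, then w is a prefix of t of length ≥ p, so w begins with a^p; and w is a suffix of t of length ≥ p, so w ends with b^p. That forces |w| ≥ 2p, contradicting |w| = |t|/2 ≤ 2p − 1. So t ∉ L.

Case 3 (vxy inside A₂B₂): t = a^p b^p a^(p−j) b^(p−l) with j + l = |vy|. The first half of t is a prefix of a^p b^p, so it begins with a; the second half is b^((j+l)/2) a^(p−j) b^(p−l), which begins with b. The halves differ, so t ∉ L.

In every case uv⁰xy⁰z = uxz ∉ L.

This contradicts the CFL pumping lemma, which requires uv^i xy^i z ∈ L for all i ≥ 0.
Hence L = {ww : w ∈ {a,b}*} is not context-free. ∎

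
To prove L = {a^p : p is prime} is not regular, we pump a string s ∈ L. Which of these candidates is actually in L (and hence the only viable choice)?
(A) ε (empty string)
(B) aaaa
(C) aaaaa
(C) aaaaa

The pumping lemma is applied to a string s that lies in L, so first check membership of each option:
- (A) ε has length 0, which is not prime, so it is not in L ✗
- (B) aaaa has length 4 = 2 × 2, which is not prime, so it is not in L ✗
- (C) aaaaa has length 5, which is prime, so it is in L ✓

Only (C) aaaaa is in L, so it is the only candidate that could play the role of s.
(In a complete proof one picks s in terms of the pumping length p so that |s| ≥ p is guaranteed; a fixed string like aaaaa illustrates the shape of such an s.)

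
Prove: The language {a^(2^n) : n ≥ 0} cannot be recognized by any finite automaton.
Assume for contradiction that L is regular, and let p ≥ 1 be the pumping length given by the pumping lemma.
Choose s = a^(2^p). Then s ∈ L and |s| = 2^p ≥ p.
By the pumping lemma, s = xyz for some x, y, z with |xy| ≤ p, |y| ≥ 1, and xy^i z ∈ L for every i ≥ 0.
Here y = a^k for some k with 1 ≤ k ≤ |xy| ≤ p, and p < 2^p.

Take i = 2: |xy²z| = 2^p + k.
Now 2^p < 2^p + k ≤ 2^p + p < 2^p + 2^p = 2^(p+1).
So |xy²z| lies strictly between the consecutive powers of two 2^p and 2^(p+1), hence is not a power of 2, and xy²z ∉ L.

This contradicts the pumping lemma, which requires xy^i z ∈ L for all i ≥ 0.
Hence L = {a^(2^n) : n ≥ 0} is not regular. ∎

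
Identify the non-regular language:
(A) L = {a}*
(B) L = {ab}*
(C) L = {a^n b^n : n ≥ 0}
(C) {a^n b^n : n ≥ 0}

(C) L = {a^n b^n : n ≥ 0} is NOT regular.

The pumping lemma can be used to prove this:
After pumping, the number of a's and b's become unequal

The other languages are regular because they can be recognized by finite automata.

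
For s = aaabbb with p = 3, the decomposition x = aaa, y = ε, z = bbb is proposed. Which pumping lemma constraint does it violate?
Violated: |y| > 0

The decomposition x = aaa, y = ε, z = bbb for s = aaabbb with p = 3
violates the constraint: |y| > 0

|y| = 0, but the pumping lemma requires |y| > 0 (y must be non-empty).

Pumping lemma constraints:
1. xyz = s (decomposition is valid)
2. |xy| ≤ p
3. |y| > 0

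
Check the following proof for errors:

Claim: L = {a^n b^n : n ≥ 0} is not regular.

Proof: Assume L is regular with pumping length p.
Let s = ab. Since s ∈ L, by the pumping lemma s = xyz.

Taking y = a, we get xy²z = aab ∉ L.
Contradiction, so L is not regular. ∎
The proof is INCORRECT.

Error: The string s = ab may be shorter than p.
The pumping lemma only applies to strings with |s| ≥ p, and p is not under our control.
We must choose s in terms of p, e.g. s = a^p b^p, to ensure |s| ≥ p.
(The proof also fixes one particular y; a valid argument must handle every decomposition with |xy| ≤ p and |y| ≥ 1 — for s = a^p b^p this forces y = a^k, and then xy²z = a^(p+k) b^p ∉ L.)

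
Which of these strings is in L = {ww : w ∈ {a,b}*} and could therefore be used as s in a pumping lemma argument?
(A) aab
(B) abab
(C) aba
(B) abab

The pumping lemma is applied to a string s that lies in L, so first check membership of each option:
- (A) aab has odd length 3, so it cannot be written as ww and is not in L ✗
- (B) abab splits into halves ab · ab, which are equal, so it is in L (w = ab) ✓
- (C) aba has odd length 3, so it cannot be written as ww and is not in L ✗

Only (B) abab is in L, so it is the only candidate that could play the role of s.
(In a complete proof one picks s in terms of the pumping length p so that |s| ≥ p is guaranteed; a fixed string like abab illustrates the shape of such an s.)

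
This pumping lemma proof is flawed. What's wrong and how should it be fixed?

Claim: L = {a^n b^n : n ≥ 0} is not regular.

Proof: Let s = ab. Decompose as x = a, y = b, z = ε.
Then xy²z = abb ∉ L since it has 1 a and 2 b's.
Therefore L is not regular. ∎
Error: The string s = ab might be shorter than the pumping length p.

Correction: Choose s = a^p b^p to ensure |s| ≥ p. Also, the decomposition is wrong: with |xy| ≤ p, y cannot include b's when s starts with p a's.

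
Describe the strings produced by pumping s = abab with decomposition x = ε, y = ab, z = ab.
{xy^i z : i ≥ 0} = {(ab)^(i+1) : i ≥ 0} = {ab, abab, ababab, ...}

With x = ε, y = ab, z = ab: Pumping 'ab' gives strings of alternating a's and b's.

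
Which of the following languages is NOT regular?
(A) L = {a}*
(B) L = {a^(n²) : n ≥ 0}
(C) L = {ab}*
(B) {a^(n²) : n ≥ 0}

(B) L = {a^(n²) : n ≥ 0} is NOT regular.

The pumping lemma can be used to prove this:
After pumping, length is no longer a perfect square

The other languages are regular because they can be recognized by finite automata.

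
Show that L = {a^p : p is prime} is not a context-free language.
Assume for contradiction that L is context-free, and let p ≥ 1 be the pumping length given by the pumping lemma for CFLs.
Choose a prime q with q ≥ p and let s = a^q. Then s ∈ L and |s| = q ≥ p.
By the CFL pumping lemma, s = uvxyz for some u, v, x, y, z with |vxy| ≤ p, |vy| ≥ 1, and uv^i xy^i z ∈ L for every i ≥ 0.
All symbols are a's, so only lengths matter: let k = |vy|, with 1 ≤ k ≤ p. Then |uv^i xy^i z| = q + (i − 1)k.

Take i = q + 1: the length is q + qk = q(k + 1).
Both factors satisfy q ≥ 2 and k + 1 ≥ 2, so q(k + 1) is composite and uv^(q+1) xy^(q+1) z ∉ L.

This contradicts the CFL pumping lemma, which requires uv^i xy^i z ∈ L for all i ≥ 0.
Hence L = {a^p : p is prime} is not context-free. ∎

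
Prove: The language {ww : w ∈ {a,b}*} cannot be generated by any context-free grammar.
Assume for contradiction that L is context-free, and let p ≥ 1 be the pumping length given by the pumping lemma for CFLs.
Choose s = a^p b^p a^p b^p. Then s ∈ L (take w = a^p b^p) and |s| = 4p ≥ p.
By the CFL pumping lemma, s = uvxyz for some u, v, x, y, z with |vxy| ≤ p, |vy| ≥ 1, and uv^i xy^i z ∈ L for every i ≥ 0.

Write s as four blocks A₁ B₁ A₂ B₂ with A₁ = A₂ = a^p and B₁ = B₂ = b^p. Since |vxy| ≤ p, the window vxy lies inside at most two adjacent blocks. Take i = 0 and let t = uxz, so |t| = 4p − |vy| with 1 ≤ |vy| ≤ p. If |t| is odd, t ∉ L immediately, so assume |vy| is even (hence |vy| ≥ 2) and |t|/2 = 2p − |vy|/2, which satisfies p ≤ |t|/2 ≤ 2p − 1.

Case 1 (vxy inside A₁B₁): t = a^(p−j) b^(p−l) a^p b^p with j + l = |vy|. The second half of t has length < 2p, so it is a suffix of the trailing a^p b^p and ends in b; the first half is a^(p−j) b^(p−l) a^((j+l)/2), which ends in a because (j+l)/2 ≥ 1. The halves differ, so t ∉ L.

Case 2 (vxy inside B₁A₂, straddling the middle): t = a^p b^(p−j) a^(p−l) b^p with j + l = |vy|. If t = ww, then w is a prefix of t of length ≥ p, so w begins with a^p; and w is a suffix of t of length ≥ p, so w ends with b^p. That forces |w| ≥ 2p, contradicting |w| = |t|/2 ≤ 2p − 1. So t ∉ L.

Case 3 (vxy inside A₂B₂): t = a^p b^p a^(p−j) b^(p−l) with j + l = |vy|. The first half of t is a prefix of a^p b^p, so it begins with a; the second half is b^((j+l)/2) a^(p−j) b^(p−l), which begins with b. The halves differ, so t ∉ L.

In every case uv⁰xy⁰z = uxz ∉ L.

This contradicts the CFL pumping lemma, which requires uv^i xy^i z ∈ L for all i ≥ 0.
Hence L = {ww : w ∈ {a,b}*} is not context-free. ∎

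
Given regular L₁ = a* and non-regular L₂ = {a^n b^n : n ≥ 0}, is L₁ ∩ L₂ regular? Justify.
Yes — L₁ ∩ L₂ is regular.

A string of a* contains no b's, and the only string of {a^n b^n} with no b's is ε (n = 0). So L₁ ∩ L₂ = {ε}, a finite language, which is regular.

Note that the bare facts "L₁ regular, L₂ non-regular" do not settle the question by themselves: the closure of regular languages under ∪, ∩, complement and difference applies only when BOTH operands are regular. With a non-regular operand the result can come out regular or non-regular depending on the specific languages, so one has to work out L₁ ∩ L₂ for this particular pair, as above.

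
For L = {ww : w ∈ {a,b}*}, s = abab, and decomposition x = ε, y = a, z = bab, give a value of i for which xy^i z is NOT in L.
i = 0

xy⁰z = ε · ε · bab = bab; bab has odd length 3, so it cannot be written as ww and is not in L.
(Other choices also work, e.g. i = 2, 3; only i = 1 is guaranteed to stay in L since xy¹z = s.)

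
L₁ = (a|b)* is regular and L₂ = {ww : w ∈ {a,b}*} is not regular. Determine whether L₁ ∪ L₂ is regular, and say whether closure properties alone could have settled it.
Yes — L₁ ∪ L₂ is regular.

{ww} ⊆ (a|b)*, so L₁ ∪ L₂ = (a|b)*, which is regular.

Note that the bare facts "L₁ regular, L₂ non-regular" do not settle the question by themselves: the closure of regular languages under ∪, ∩, complement and difference applies only when BOTH operands are regular. With a non-regular operand the result can come out regular or non-regular depending on the specific languages, so one has to work out L₁ ∪ L₂ for this particular pair, as above.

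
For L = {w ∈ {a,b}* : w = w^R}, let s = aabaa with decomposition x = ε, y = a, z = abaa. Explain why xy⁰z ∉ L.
xy⁰z = abaa ∉ L

Pumping with i = 0 replaces y = a by y⁰ = ε:
- Original: s = xyz = aabaa; aabaa reversed is aabaa, the same string, so it is a palindrome and is in L
- Pumped: xy⁰z = ε · ε · abaa = abaa
- abaa reversed is aaba ≠ abaa, so it is not a palindrome and is not in L

The pumping lemma would require xy⁰z ∈ L, so this decomposition yields a contradiction.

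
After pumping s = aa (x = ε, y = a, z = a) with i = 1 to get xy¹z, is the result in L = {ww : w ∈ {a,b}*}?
Yes

xy¹z = ε · a · a = aa.
aa splits into halves a · a, which are equal, so it is in L (w = a).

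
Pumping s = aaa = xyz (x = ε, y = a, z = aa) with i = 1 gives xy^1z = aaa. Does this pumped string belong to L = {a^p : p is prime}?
Yes

xy¹z = ε · a · aa = aaa.
aaa has length 3, which is prime, so it is in L.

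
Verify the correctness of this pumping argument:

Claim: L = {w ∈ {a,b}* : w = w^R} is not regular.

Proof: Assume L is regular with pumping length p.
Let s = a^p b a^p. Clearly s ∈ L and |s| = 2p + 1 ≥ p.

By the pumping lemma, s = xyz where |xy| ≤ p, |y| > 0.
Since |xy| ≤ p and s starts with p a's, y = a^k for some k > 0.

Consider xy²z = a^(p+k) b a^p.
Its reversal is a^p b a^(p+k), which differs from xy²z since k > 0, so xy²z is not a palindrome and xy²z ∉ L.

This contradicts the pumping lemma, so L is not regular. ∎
The proof is correct.

This proof is valid because:
1. s = a^p b a^p is in L and is chosen in terms of p, so |s| ≥ p holds for every p
2. The decomposition analysis is correct: |xy| ≤ p forces y to lie inside the leading a's
3. The contradiction is valid: a^(p+k) b a^p has more a's before the b than after it, so it is not a palindrome
4. The conclusion follows logically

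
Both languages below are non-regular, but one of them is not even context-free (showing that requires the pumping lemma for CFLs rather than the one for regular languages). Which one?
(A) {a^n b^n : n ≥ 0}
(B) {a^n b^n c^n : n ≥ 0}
(B) {a^n b^n c^n : n ≥ 0}

(B) {a^n b^n c^n : n ≥ 0} requires the CFL pumping lemma.

- {a^n b^n : n ≥ 0} is context-free (but not regular)
  • Can be shown non-regular with the regular pumping lemma
  • After pumping, the number of a's and b's become unequal

- {a^n b^n c^n : n ≥ 0} is NOT context-free
  • Requires the CFL pumping lemma to prove
  • Cannot maintain three equal counts simultaneously

The CFL pumping lemma is "stronger" in that it can prove non-membership
in the larger class of context-free languages.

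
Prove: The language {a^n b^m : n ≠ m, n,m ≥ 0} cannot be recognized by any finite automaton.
Assume for contradiction that L is regular, and let p ≥ 1 be the pumping length given by the pumping lemma.
Choose s = a^p b^(p + p!). Then s ∈ L because p ≠ p + p! (as p! ≥ 1), and |s| ≥ p.
By the pumping lemma, s = xyz for some x, y, z with |xy| ≤ p, |y| ≥ 1, and xy^i z ∈ L for every i ≥ 0.
Since |xy| ≤ p and the first p symbols of s are all a's, y = a^k for some k with 1 ≤ k ≤ p.
For every i ≥ 0, xy^i z = a^(p + (i − 1)k) b^(p + p!).

Because 1 ≤ k ≤ p, k divides p!. Let t = p!/k (a positive integer) and take i = t + 1.
Then the number of a's is p + tk = p + p!, which equals the number of b's.
So xy^(t+1) z = a^(p + p!) b^(p + p!) has equally many a's and b's and is NOT in L.

This contradicts the pumping lemma, which requires xy^i z ∈ L for all i ≥ 0.
Hence L = {a^n b^m : n ≠ m, n,m ≥ 0} is not regular. ∎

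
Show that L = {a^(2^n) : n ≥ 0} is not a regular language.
Assume for contradiction that L is regular, and let p ≥ 1 be the pumping length given by the pumping lemma.
Choose s = a^(2^p). Then s ∈ L and |s| = 2^p ≥ p.
By the pumping lemma, s = xyz for some x, y, z with |xy| ≤ p, |y| ≥ 1, and xy^i z ∈ L for every i ≥ 0.
Here y = a^k for some k with 1 ≤ k ≤ |xy| ≤ p, and p < 2^p.

Take i = 2: |xy²z| = 2^p + k.
Now 2^p < 2^p + k ≤ 2^p + p < 2^p + 2^p = 2^(p+1).
So |xy²z| lies strictly between the consecutive powers of two 2^p and 2^(p+1), hence is not a power of 2, and xy²z ∉ L.

This contradicts the pumping lemma, which requires xy^i z ∈ L for all i ≥ 0.
Hence L = {a^(2^n) : n ≥ 0} is not regular. ∎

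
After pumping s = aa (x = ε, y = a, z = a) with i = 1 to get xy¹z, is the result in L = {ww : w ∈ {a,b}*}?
Yes

xy¹z = ε · a · a = aa.
aa splits into halves a · a, which are equal, so it is in L (w = a).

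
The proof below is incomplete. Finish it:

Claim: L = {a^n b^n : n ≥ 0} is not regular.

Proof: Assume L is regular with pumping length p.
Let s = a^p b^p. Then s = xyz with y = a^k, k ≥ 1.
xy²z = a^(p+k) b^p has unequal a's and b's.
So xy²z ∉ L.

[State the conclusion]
This contradicts the pumping lemma for regular languages,
which guarantees xy^i z ∈ L for all i ≥ 0.

Since our assumption that L is regular leads to a contradiction,
we conclude that L = {a^n b^n : n ≥ 0} is NOT regular. ∎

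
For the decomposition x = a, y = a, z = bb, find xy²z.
aaabb

Given x = 'a', y = 'a', z = 'bb' and i = 2:

xy^2z = x + y·y·...·y (2 times) + z
       = 'a' + 'a'^2 + 'bb'
       = 'a' + 'aa' + 'bb'
       = 'aaabb'

The pumped string is 'aaabb' with length 5.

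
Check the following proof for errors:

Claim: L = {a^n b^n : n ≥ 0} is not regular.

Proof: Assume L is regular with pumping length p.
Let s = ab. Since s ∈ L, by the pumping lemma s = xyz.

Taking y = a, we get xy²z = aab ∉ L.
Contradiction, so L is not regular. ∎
The proof is INCORRECT.

Error: The string s = ab may be shorter than p.
The pumping lemma only applies to strings with |s| ≥ p, and p is not under our control.
We must choose s in terms of p, e.g. s = a^p b^p, to ensure |s| ≥ p.
(The proof also fixes one particular y; a valid argument must handle every decomposition with |xy| ≤ p and |y| ≥ 1 — for s = a^p b^p this forces y = a^k, and then xy²z = a^(p+k) b^p ∉ L.)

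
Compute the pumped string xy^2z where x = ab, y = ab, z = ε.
ababab

Given x = 'ab', y = 'ab', z = '' and i = 2:

xy^2z = x + y·y·...·y (2 times) + z
       = 'ab' + 'ab'^2 + ''
       = 'ab' + 'abab' + ''
       = 'ababab'

The pumped string is 'ababab' with length 6.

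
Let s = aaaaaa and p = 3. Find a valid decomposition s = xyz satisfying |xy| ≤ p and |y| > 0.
x = '', y = 'aa', z = 'aaaa'

For s = aaaaaa and p = 3, one valid decomposition is:
- x = '' (length 0)
- y = 'aa' (length 2)
- z = 'aaaa' (length 4)

Verification:
- xyz = '' + 'aa' + 'aaaa' = aaaaaa ✓
- |xy| = 2 ≤ 3 ✓
- |y| = 2 > 0 ✓

All pumping lemma constraints are satisfied.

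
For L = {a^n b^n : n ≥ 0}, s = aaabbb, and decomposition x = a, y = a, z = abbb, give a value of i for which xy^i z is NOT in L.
i = 3

xy³z = a · aaa · abbb = aaaaabbb; aaaaabbb has 5 a's and 3 b's; 5 ≠ 3, so it is not in L.
(Other choices also work, e.g. i = 0, 2; only i = 1 is guaranteed to stay in L since xy¹z = s.)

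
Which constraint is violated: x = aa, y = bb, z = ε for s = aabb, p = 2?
Violated: |xy| ≤ p

The decomposition x = aa, y = bb, z = ε for s = aabb with p = 2
violates the constraint: |xy| ≤ p

|xy| = |aabb| = 4 > 2 = p. The decomposition puts too many characters in xy.

Pumping lemma constraints:
1. xyz = s (decomposition is valid)
2. |xy| ≤ p
3. |y| > 0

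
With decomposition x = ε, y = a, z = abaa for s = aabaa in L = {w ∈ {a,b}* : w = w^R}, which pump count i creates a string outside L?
i = 0

xy⁰z = ε · ε · abaa = abaa; abaa reversed is aaba ≠ abaa, so it is not a palindrome and is not in L.
(Other choices also work, e.g. i = 2, 3; only i = 1 is guaranteed to stay in L since xy¹z = s.)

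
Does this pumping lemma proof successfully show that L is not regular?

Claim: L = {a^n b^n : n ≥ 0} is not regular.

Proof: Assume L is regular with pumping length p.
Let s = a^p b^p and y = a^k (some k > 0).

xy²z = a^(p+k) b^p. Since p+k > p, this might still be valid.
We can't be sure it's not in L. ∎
The proof is INCORRECT.

Error: The conclusion is wrong.
xy²z = a^(p+k) b^p is definitely NOT in L because the number of a's (p+k) ≠ number of b's (p).
The proof incorrectly doubts what is actually a valid contradiction.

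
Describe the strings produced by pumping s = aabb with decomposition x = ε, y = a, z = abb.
{xy^i z : i ≥ 0} = {a^(i+1) b^2 : i ≥ 0} = {abb, aabb, aaabb, ...}

With x = ε, y = a, z = abb: Starting with aabb and pumping the first 'a' (z = abb keeps the second 'a'), we get strings with i+1 a's followed by 2 b's for i = 0, 1, 2, ...; note bb is not produced because z always contributes one a.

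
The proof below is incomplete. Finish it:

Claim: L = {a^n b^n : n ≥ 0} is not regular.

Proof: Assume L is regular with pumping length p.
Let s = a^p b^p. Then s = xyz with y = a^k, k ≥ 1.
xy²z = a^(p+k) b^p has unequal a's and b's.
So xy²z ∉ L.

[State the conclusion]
This contradicts the pumping lemma for regular languages,
which guarantees xy^i z ∈ L for all i ≥ 0.

Since our assumption that L is regular leads to a contradiction,
we conclude that L = {a^n b^n : n ≥ 0} is NOT regular. ∎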